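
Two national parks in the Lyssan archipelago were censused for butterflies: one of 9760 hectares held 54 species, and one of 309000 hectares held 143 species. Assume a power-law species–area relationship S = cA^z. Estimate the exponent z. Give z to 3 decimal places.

0.282

Taking logs: ln S = ln c + z ln A, so z = (ln S₂ − ln S₁)/(ln A₂ − ln A₁).
z = ln(143/54) / ln(309000/9760) = ln(2.648) / ln(31.66) = 0.9739 / 3.4550 = 0.2819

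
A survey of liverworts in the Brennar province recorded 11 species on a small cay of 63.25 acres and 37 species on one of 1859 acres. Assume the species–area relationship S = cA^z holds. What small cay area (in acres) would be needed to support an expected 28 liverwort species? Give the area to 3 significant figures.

z = ln(37/11) / ln(1859/63.25) = 1.2130 / 3.3807 = 0.3588
c = 11 / 63.25^0.3588 = 11 / 4.428 = 2.484
A = (28/2.484)^(1/0.3588) ⇒ ln A = ln(11.27)/0.3588 = 6.7510
A = e^6.7510 ≈ 854.9 acres

855 acres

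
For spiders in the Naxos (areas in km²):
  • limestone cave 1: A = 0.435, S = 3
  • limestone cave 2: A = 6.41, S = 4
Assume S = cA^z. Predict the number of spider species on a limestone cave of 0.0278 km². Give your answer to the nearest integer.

2

z = ln(4/3) / ln(6.41/0.435) = 0.2877 / 2.6903 = 0.1069
c = 3 / 0.435^0.1069 = 3 / 0.9148 = 3.279
S₃ = 3.279 × 0.0278^0.1069 = 3.279 × 0.6817 ≈ 2.236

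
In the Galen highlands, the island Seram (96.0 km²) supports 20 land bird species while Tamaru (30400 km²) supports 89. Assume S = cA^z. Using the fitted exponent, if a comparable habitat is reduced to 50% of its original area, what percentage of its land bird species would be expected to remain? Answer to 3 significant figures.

83.6%

z = ln(89/20) / ln(30400/96) = 1.4929 / 5.7578 = 0.2593
S_new/S_old = (A_new/A_old)^z = 0.5^0.2593 = exp(0.2593 × -0.6931) = 0.8355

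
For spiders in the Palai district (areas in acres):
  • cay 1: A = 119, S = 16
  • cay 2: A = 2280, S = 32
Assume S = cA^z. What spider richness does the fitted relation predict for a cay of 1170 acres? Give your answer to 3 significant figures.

27.4

z = ln(32/16) / ln(2280/119) = 0.6931 / 2.9528 = 0.2347
c = 16 / 119^0.2347 = 16 / 3.071 = 5.211
S₃ = 5.211 × 1170^0.2347 = 5.211 × 5.251 ≈ 27.36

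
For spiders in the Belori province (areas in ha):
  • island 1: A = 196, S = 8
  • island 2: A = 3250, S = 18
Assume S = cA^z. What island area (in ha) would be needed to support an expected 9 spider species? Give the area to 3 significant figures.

z = ln(18/8) / ln(3250/196) = 0.8109 / 2.8083 = 0.2888
c = 8 / 196^0.2888 = 8 / 4.591 = 1.742
A = (9/1.742)^(1/0.2888) ⇒ ln A = ln(5.165)/0.2888 = 5.6860
A = e^5.6860 ≈ 294.7 ha

295 ha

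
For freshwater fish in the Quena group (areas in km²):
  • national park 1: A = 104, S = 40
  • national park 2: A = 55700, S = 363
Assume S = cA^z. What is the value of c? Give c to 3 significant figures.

z = ln(S₂/S₁) / ln(A₂/A₁) = ln(363/40) / ln(55700/104) = 2.2055 / 6.2833 = 0.3510
c = S₁ / A₁^z = 40 / 104^0.3510 = 40 / 5.105 = 7.835

7.84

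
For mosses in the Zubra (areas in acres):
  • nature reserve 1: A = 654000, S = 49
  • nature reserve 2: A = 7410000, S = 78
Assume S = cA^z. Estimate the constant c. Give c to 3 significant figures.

3.77

z = ln(S₂/S₁) / ln(A₂/A₁) = ln(78/49) / ln(7410000/654000) = 0.4649 / 2.4275 = 0.1915
c = S₁ / A₁^z = 49 / 654000^0.1915 = 49 / 12.99 = 3.771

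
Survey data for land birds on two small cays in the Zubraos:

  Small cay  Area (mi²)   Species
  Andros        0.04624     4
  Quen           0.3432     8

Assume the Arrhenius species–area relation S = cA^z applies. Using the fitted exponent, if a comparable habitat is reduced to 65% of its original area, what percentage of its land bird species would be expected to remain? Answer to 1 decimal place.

86.2%

z = ln(8/4) / ln(0.3432/0.04624) = 0.6931 / 2.0045 = 0.3458
S_new/S_old = (A_new/A_old)^z = 0.65^0.3458 = exp(0.3458 × -0.4308) = 0.8616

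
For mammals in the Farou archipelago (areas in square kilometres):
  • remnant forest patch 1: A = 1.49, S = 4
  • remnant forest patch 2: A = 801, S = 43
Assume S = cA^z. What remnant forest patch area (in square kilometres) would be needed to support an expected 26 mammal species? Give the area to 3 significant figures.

z = ln(43/4) / ln(801/1.49) = 2.3749 / 6.2871 = 0.3777
c = 4 / 1.49^0.3777 = 4 / 1.163 = 3.441
A = (26/3.441)^(1/0.3777) ⇒ ln A = ln(7.557)/0.3777 = 5.3540
A = e^5.3540 ≈ 211.5 square kilometres

211 square kilometres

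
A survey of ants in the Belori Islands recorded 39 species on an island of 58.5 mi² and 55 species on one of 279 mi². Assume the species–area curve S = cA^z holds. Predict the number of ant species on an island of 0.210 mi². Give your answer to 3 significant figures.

z = ln(55/39) / ln(279/58.5) = 0.3438 / 1.5622 = 0.2201
c = 39 / 58.5^0.2201 = 39 / 2.448 = 15.93
S₃ = 15.93 × 0.21^0.2201 = 15.93 × 0.7093 ≈ 11.3

11.3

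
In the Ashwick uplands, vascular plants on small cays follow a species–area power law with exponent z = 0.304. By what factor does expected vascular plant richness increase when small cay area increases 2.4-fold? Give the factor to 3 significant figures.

S₂/S₁ = (A₂/A₁)^z = 2.4^0.304
ln(S₂/S₁) = 0.304 × ln 2.4 = 0.304 × 0.8755 = 0.2661
S₂/S₁ = e^0.2661 ≈ 1.305

1.30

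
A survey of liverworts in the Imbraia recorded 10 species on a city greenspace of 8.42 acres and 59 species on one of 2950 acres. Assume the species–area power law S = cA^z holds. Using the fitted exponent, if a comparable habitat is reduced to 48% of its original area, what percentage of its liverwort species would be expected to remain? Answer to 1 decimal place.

z = ln(59/10) / ln(2950/8.42) = 1.7750 / 5.8590 = 0.3029
S_new/S_old = (A_new/A_old)^z = 0.48^0.3029 = exp(0.3029 × -0.7340) = 0.8006

80.1%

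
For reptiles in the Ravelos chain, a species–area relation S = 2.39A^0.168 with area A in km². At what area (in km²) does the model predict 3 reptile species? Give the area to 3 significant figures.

3.87 km²

3 = 2.39 × A^0.168  ⇒  A^0.168 = 3/2.39 = 1.255
ln A = ln(1.255) / 0.168 = 0.2273 / 0.168 = 1.3531
A = e^1.3531 ≈ 3.869 km²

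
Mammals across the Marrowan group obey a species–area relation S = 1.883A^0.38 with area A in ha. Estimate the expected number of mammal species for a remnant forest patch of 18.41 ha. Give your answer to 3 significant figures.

S = 1.883 × 18.41^0.38
ln S = ln 1.883 + 0.38 × ln 18.41 = 0.6329 + 0.38 × 2.9129 = 1.7398
S = e^1.7398 ≈ 5.696

5.70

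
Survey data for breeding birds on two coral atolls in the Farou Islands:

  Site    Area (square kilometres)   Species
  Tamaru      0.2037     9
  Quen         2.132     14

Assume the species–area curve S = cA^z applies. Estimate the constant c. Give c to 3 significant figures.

z = ln(S₂/S₁) / ln(A₂/A₁) = ln(14/9) / ln(2.132/0.2037) = 0.4418 / 2.3482 = 0.1882
c = S₁ / A₁^z = 9 / 0.2037^0.1882 = 9 / 0.7413 = 12.14

12.1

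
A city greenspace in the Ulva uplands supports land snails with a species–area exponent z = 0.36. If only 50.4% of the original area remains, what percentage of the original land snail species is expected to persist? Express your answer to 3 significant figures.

78.1%

S_new/S_old = (A_new/A_old)^z = 0.504^0.36
= exp(0.36 × ln 0.504) = exp(0.36 × -0.6852) = exp(-0.2467) ≈ 0.7814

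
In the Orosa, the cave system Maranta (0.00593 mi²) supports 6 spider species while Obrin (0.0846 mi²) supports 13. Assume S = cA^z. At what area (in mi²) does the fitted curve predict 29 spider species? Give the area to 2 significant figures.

z = ln(13/6) / ln(0.0846/0.00593) = 0.7732 / 2.6579 = 0.2909
c = 6 / 0.00593^0.2909 = 6 / 0.225 = 26.67
A = (29/26.67)^(1/0.2909) ⇒ ln A = ln(1.087)/0.2909 = 0.2883
A = e^0.2883 ≈ 1.334 mi²

1.3 mi²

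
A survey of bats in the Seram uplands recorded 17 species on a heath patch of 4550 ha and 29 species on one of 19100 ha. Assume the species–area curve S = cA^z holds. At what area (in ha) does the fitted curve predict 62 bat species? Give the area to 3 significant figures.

z = ln(29/17) / ln(19100/4550) = 0.5341 / 1.4346 = 0.3723
c = 17 / 4550^0.3723 = 17 / 23.01 = 0.7389
A = (62/0.7389)^(1/0.3723) ⇒ ln A = ln(83.91)/0.3723 = 11.8984
A = e^11.8984 ≈ 147030 ha

147000 ha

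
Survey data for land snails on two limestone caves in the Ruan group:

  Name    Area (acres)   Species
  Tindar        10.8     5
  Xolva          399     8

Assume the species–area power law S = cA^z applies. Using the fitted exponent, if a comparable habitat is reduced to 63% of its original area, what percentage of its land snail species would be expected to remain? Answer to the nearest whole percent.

z = ln(8/5) / ln(399/10.8) = 0.4700 / 3.6094 = 0.1302
S_new/S_old = (A_new/A_old)^z = 0.63^0.1302 = exp(0.1302 × -0.4620) = 0.9416

94%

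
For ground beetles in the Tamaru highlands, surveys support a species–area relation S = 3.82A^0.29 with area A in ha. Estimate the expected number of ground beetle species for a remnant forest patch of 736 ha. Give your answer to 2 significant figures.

S = 3.82 × 736^0.29
ln S = ln 3.82 + 0.29 × ln 736 = 1.3403 + 0.29 × 6.6012 = 3.2546
S = e^3.2546 ≈ 25.91

26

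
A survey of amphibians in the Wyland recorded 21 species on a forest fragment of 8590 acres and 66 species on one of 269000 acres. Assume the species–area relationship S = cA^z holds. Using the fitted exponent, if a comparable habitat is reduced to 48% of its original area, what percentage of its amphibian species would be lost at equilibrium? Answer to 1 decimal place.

21.7%

z = ln(66/21) / ln(269000/8590) = 1.1451 / 3.4441 = 0.3325
S_new/S_old = (A_new/A_old)^z = 0.48^0.3325 = exp(0.3325 × -0.7340) = 0.7835
Fraction lost = 1 − 0.7835 = 0.2165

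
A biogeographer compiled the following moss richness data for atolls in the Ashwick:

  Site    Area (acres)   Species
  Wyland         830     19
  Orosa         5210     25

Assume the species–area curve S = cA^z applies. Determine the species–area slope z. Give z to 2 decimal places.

Taking logs: ln S = ln c + z ln A, so z = (ln S₂ − ln S₁)/(ln A₂ − ln A₁).
z = ln(25/19) / ln(5210/830) = ln(1.316) / ln(6.277) = 0.2744 / 1.8369 = 0.1494

0.15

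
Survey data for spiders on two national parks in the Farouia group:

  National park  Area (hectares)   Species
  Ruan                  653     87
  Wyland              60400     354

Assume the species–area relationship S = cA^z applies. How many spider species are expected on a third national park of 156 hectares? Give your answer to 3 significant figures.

z = ln(354/87) / ln(60400/653) = 1.4034 / 4.5272 = 0.3100
c = 87 / 653^0.3100 = 87 / 7.458 = 11.67
S₃ = 11.67 × 156^0.3100 = 11.67 × 4.785 ≈ 55.82

55.8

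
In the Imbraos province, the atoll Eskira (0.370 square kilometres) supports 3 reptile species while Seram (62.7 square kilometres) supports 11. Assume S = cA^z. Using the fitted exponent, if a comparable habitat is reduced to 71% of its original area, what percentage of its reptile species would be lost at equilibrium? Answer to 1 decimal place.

z = ln(11/3) / ln(62.7/0.37) = 1.2993 / 5.1326 = 0.2531
S_new/S_old = (A_new/A_old)^z = 0.71^0.2531 = exp(0.2531 × -0.3425) = 0.917
Fraction lost = 1 − 0.917 = 0.08305

8.3%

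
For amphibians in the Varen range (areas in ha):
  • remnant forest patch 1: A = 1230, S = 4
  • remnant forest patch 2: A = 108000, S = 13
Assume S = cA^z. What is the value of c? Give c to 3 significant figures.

z = ln(S₂/S₁) / ln(A₂/A₁) = ln(13/4) / ln(108000/1230) = 1.1787 / 4.4751 = 0.2634
c = S₁ / A₁^z = 4 / 1230^0.2634 = 4 / 6.514 = 0.6141

0.614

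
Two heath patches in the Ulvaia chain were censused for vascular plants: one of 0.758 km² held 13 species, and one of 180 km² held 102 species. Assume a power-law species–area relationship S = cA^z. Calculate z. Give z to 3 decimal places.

Taking logs: ln S = ln c + z ln A, so z = (ln S₂ − ln S₁)/(ln A₂ − ln A₁).
z = ln(102/13) / ln(180/0.758) = ln(7.846) / ln(237.5) = 2.0600 / 5.4700 = 0.3766

0.377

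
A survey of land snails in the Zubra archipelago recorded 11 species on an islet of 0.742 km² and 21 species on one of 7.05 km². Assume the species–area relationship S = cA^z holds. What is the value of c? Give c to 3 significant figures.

z = ln(S₂/S₁) / ln(A₂/A₁) = ln(21/11) / ln(7.05/0.742) = 0.6466 / 2.2514 = 0.2872
c = S₁ / A₁^z = 11 / 0.742^0.2872 = 11 / 0.9179 = 11.98

12.0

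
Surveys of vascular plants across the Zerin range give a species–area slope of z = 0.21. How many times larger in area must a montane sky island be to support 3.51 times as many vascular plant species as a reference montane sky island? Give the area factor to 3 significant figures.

(A₂/A₁)^0.21 = 3.51, so A₂/A₁ = 3.51^(1/0.21) = 3.51^4.762
ln(A₂/A₁) = ln 3.51 / 0.21 = 1.2556 / 0.21 = 5.9791
A₂/A₁ = e^5.9791 ≈ 395.1

395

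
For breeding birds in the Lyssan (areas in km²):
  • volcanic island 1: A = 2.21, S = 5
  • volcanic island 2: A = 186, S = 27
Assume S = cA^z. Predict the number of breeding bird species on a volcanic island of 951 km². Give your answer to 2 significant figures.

z = ln(27/5) / ln(186/2.21) = 1.6864 / 4.4328 = 0.3804
c = 5 / 2.21^0.3804 = 5 / 1.352 = 3.698
S₃ = 3.698 × 951^0.3804 = 3.698 × 13.58 ≈ 50.23

50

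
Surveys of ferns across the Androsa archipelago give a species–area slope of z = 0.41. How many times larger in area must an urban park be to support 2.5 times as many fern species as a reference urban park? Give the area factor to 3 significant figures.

9.35

(A₂/A₁)^0.41 = 2.5, so A₂/A₁ = 2.5^(1/0.41) = 2.5^2.439
ln(A₂/A₁) = ln 2.5 / 0.41 = 0.9163 / 0.41 = 2.2349
A₂/A₁ = e^2.2349 ≈ 9.345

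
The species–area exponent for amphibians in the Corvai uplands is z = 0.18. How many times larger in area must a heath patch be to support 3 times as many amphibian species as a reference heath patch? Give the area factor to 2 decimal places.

447.38

(A₂/A₁)^0.18 = 3, so A₂/A₁ = 3^(1/0.18) = 3^5.556
ln(A₂/A₁) = ln 3 / 0.18 = 1.0986 / 0.18 = 6.1034
A₂/A₁ = e^6.1034 ≈ 447.4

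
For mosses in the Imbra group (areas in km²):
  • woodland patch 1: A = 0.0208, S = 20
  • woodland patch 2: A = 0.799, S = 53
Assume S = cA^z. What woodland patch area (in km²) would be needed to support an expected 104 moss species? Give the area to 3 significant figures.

z = ln(53/20) / ln(0.799/0.0208) = 0.9746 / 3.6484 = 0.2671
c = 20 / 0.0208^0.2671 = 20 / 0.3554 = 56.27
A = (104/56.27)^(1/0.2671) ⇒ ln A = ln(1.848)/0.2671 = 2.2992
A = e^2.2992 ≈ 9.966 km²

9.97 km²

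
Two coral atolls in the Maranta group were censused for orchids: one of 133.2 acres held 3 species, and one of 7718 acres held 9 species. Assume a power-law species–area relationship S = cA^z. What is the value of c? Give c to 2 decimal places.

0.80

z = ln(S₂/S₁) / ln(A₂/A₁) = ln(9/3) / ln(7718/133.2) = 1.0986 / 4.0595 = 0.2706
c = S₁ / A₁^z = 3 / 133.2^0.2706 = 3 / 3.758 = 0.7983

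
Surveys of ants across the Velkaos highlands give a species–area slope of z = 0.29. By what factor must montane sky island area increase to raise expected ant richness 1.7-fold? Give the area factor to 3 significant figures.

6.23

(A₂/A₁)^0.29 = 1.7, so A₂/A₁ = 1.7^(1/0.29) = 1.7^3.448
ln(A₂/A₁) = ln 1.7 / 0.29 = 0.5306 / 0.29 = 1.8298
A₂/A₁ = e^1.8298 ≈ 6.232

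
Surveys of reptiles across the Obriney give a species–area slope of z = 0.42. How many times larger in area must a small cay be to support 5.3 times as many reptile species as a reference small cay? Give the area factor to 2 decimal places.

(A₂/A₁)^0.42 = 5.3, so A₂/A₁ = 5.3^(1/0.42) = 5.3^2.381
ln(A₂/A₁) = ln 5.3 / 0.42 = 1.6677 / 0.42 = 3.9707
A₂/A₁ = e^3.9707 ≈ 53.02

53.02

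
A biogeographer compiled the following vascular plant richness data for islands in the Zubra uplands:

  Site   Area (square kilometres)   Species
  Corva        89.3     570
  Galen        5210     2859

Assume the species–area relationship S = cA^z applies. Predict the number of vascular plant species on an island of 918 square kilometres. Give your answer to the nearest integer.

1436

z = ln(2859/570) / ln(5210/89.3) = 1.6126 / 4.0663 = 0.3966
c = 570 / 89.3^0.3966 = 570 / 5.938 = 95.99
S₃ = 95.99 × 918^0.3966 = 95.99 × 14.96 ≈ 1436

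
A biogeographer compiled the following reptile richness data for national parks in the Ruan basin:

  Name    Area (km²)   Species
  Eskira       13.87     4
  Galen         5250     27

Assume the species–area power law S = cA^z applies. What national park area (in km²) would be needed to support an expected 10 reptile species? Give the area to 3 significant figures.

239 km²

z = ln(27/4) / ln(5250/13.87) = 1.9095 / 5.9363 = 0.3217
c = 4 / 13.87^0.3217 = 4 / 2.33 = 1.717
A = (10/1.717)^(1/0.3217) ⇒ ln A = ln(5.825)/0.3217 = 5.4782
A = e^5.4782 ≈ 239.4 km²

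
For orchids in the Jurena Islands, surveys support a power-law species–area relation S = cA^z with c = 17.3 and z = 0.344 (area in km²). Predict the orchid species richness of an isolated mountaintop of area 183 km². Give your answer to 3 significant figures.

104

S = 17.3 × 183^0.344
ln S = ln 17.3 + 0.344 × ln 183 = 2.8507 + 0.344 × 5.2095 = 4.6428
S = e^4.6428 ≈ 103.8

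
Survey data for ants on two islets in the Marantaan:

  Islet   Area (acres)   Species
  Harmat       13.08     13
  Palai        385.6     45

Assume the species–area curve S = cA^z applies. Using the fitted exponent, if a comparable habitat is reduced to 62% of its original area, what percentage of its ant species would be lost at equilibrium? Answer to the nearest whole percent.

z = ln(45/13) / ln(385.6/13.08) = 1.2417 / 3.3837 = 0.3670
S_new/S_old = (A_new/A_old)^z = 0.62^0.3670 = exp(0.3670 × -0.4780) = 0.8391
Fraction lost = 1 − 0.8391 = 0.1609

16%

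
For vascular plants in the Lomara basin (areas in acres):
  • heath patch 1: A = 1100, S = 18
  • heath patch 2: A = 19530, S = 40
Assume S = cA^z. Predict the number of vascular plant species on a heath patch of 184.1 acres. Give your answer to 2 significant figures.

11

z = ln(40/18) / ln(19530/1100) = 0.7985 / 2.8766 = 0.2776
c = 18 / 1100^0.2776 = 18 / 6.986 = 2.577
S₃ = 2.577 × 184.1^0.2776 = 2.577 × 4.253 ≈ 10.96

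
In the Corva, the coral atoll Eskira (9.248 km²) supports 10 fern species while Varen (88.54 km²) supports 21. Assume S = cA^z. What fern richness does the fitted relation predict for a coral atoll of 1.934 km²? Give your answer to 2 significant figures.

z = ln(21/10) / ln(88.54/9.248) = 0.7419 / 2.2590 = 0.3284
c = 10 / 9.248^0.3284 = 10 / 2.076 = 4.816
S₃ = 4.816 × 1.934^0.3284 = 4.816 × 1.242 ≈ 5.981

6.0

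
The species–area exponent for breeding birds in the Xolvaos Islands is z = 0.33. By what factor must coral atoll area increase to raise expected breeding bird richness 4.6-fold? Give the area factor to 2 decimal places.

(A₂/A₁)^0.33 = 4.6, so A₂/A₁ = 4.6^(1/0.33) = 4.6^3.03
ln(A₂/A₁) = ln 4.6 / 0.33 = 1.5261 / 0.33 = 4.6244
A₂/A₁ = e^4.6244 ≈ 101.9

101.94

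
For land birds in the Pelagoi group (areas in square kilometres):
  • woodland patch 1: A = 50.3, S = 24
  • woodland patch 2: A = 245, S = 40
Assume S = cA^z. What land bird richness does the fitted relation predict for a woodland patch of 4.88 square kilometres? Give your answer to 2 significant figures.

z = ln(40/24) / ln(245/50.3) = 0.5108 / 1.5833 = 0.3226
c = 24 / 50.3^0.3226 = 24 / 3.54 = 6.78
S₃ = 6.78 × 4.88^0.3226 = 6.78 × 1.668 ≈ 11.31

11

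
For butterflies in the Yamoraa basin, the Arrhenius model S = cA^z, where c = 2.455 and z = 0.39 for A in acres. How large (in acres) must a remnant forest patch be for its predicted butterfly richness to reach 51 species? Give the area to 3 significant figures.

51 = 2.455 × A^0.39  ⇒  A^0.39 = 51/2.455 = 20.77
ln A = ln(20.77) / 0.39 = 3.0337 / 0.39 = 7.7787
A = e^7.7787 ≈ 2389 acres

2390 acres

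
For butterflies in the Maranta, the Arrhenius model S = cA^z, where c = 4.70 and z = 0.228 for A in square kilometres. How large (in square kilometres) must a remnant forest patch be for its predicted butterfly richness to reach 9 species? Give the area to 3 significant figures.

17.3 square kilometres

9 = 4.7 × A^0.228  ⇒  A^0.228 = 9/4.7 = 1.915
ln A = ln(1.915) / 0.228 = 0.6497 / 0.228 = 2.8494
A = e^2.8494 ≈ 17.28 square kilometres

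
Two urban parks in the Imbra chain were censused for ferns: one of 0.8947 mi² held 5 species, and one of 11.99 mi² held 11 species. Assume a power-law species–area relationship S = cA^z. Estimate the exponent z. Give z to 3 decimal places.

0.304

Taking logs: ln S = ln c + z ln A, so z = (ln S₂ − ln S₁)/(ln A₂ − ln A₁).
z = ln(11/5) / ln(11.99/0.8947) = ln(2.2) / ln(13.4) = 0.7885 / 2.5953 = 0.3038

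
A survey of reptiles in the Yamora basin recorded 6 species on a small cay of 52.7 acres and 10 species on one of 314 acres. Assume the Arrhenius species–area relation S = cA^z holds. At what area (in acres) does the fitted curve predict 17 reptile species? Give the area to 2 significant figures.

z = ln(10/6) / ln(314/52.7) = 0.5108 / 1.7848 = 0.2862
c = 6 / 52.7^0.2862 = 6 / 3.11 = 1.929
A = (17/1.929)^(1/0.2862) ⇒ ln A = ln(8.813)/0.2862 = 7.6034
A = e^7.6034 ≈ 2005 acres

2000 acres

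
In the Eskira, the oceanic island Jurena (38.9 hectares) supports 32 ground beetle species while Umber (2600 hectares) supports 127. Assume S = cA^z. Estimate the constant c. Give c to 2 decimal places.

9.63

z = ln(S₂/S₁) / ln(A₂/A₁) = ln(127/32) / ln(2600/38.9) = 1.3785 / 4.2023 = 0.3280
c = S₁ / A₁^z = 32 / 38.9^0.3280 = 32 / 3.323 = 9.63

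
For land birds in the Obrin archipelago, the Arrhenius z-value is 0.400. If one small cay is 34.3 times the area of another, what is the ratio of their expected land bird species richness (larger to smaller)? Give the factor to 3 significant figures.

S₂/S₁ = (A₂/A₁)^z = 34.3^0.4
ln(S₂/S₁) = 0.4 × ln 34.3 = 0.4 × 3.5351 = 1.4141
S₂/S₁ = e^1.4141 ≈ 4.113

4.11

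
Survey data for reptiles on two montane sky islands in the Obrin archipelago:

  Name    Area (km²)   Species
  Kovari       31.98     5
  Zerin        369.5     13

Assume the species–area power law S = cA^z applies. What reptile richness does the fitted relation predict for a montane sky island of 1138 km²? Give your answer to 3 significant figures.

z = ln(13/5) / ln(369.5/31.98) = 0.9555 / 2.4470 = 0.3905
c = 5 / 31.98^0.3905 = 5 / 3.869 = 1.292
S₃ = 1.292 × 1138^0.3905 = 1.292 × 15.61 ≈ 20.17

20.2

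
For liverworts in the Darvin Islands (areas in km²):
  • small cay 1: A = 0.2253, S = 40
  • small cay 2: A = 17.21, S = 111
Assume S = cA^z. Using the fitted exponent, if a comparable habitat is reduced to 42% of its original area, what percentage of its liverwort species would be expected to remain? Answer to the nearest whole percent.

z = ln(111/40) / ln(17.21/0.2253) = 1.0207 / 4.3358 = 0.2354
S_new/S_old = (A_new/A_old)^z = 0.42^0.2354 = exp(0.2354 × -0.8675) = 0.8153

82%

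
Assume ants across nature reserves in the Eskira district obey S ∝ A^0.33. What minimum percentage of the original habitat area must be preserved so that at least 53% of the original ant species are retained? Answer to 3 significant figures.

14.6%

Need (A_new/A_old)^0.33 = 0.53, so A_new/A_old = 0.53^(1/0.33) = 0.53^3.03
ln(A_new/A_old) = ln 0.53 / 0.33 = -0.6349 / 0.33 = -1.9239
A_new/A_old = e^-1.9239 ≈ 0.146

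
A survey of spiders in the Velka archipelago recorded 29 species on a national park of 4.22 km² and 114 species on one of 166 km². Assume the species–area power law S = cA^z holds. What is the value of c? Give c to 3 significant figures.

17.0

z = ln(S₂/S₁) / ln(A₂/A₁) = ln(114/29) / ln(166/4.22) = 1.3689 / 3.6722 = 0.3728
c = S₁ / A₁^z = 29 / 4.22^0.3728 = 29 / 1.71 = 16.95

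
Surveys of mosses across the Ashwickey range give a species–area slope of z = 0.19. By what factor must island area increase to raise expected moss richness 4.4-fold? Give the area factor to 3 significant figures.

(A₂/A₁)^0.19 = 4.4, so A₂/A₁ = 4.4^(1/0.19) = 4.4^5.263
ln(A₂/A₁) = ln 4.4 / 0.19 = 1.4816 / 0.19 = 7.7979
A₂/A₁ = e^7.7979 ≈ 2436

2440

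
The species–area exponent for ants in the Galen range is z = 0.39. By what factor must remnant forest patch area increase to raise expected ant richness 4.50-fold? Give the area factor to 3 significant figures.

(A₂/A₁)^0.39 = 4.5, so A₂/A₁ = 4.5^(1/0.39) = 4.5^2.564
ln(A₂/A₁) = ln 4.5 / 0.39 = 1.5041 / 0.39 = 3.8566
A₂/A₁ = e^3.8566 ≈ 47.3

47.3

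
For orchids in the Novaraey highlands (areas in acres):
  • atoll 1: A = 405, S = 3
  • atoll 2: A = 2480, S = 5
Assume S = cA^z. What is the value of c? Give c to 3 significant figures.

z = ln(S₂/S₁) / ln(A₂/A₁) = ln(5/3) / ln(2480/405) = 0.5108 / 1.8121 = 0.2819
c = S₁ / A₁^z = 3 / 405^0.2819 = 3 / 5.433 = 0.5522

0.552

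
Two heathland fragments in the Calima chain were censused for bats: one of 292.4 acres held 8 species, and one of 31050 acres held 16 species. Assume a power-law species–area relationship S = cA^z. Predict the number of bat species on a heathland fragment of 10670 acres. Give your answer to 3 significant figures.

13.7

z = ln(16/8) / ln(31050/292.4) = 0.6931 / 4.6652 = 0.1486
c = 8 / 292.4^0.1486 = 8 / 2.325 = 3.441
S₃ = 3.441 × 10670^0.1486 = 3.441 × 3.967 ≈ 13.65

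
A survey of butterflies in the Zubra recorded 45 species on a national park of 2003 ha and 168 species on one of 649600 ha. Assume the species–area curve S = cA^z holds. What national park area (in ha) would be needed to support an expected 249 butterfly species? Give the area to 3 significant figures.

3650000 ha

z = ln(168/45) / ln(649600/2003) = 1.3173 / 5.7817 = 0.2278
c = 45 / 2003^0.2278 = 45 / 5.653 = 7.961
A = (249/7.961)^(1/0.2278) ⇒ ln A = ln(31.28)/0.2278 = 15.1112
A = e^15.1112 ≈ 3653358 ha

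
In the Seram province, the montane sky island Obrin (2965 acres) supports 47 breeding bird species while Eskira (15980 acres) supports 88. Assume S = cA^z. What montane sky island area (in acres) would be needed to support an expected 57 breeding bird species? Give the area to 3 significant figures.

4980 acres

z = ln(88/47) / ln(15980/2965) = 0.6272 / 1.6845 = 0.3723
c = 47 / 2965^0.3723 = 47 / 19.62 = 2.395
A = (57/2.395)^(1/0.3723) ⇒ ln A = ln(23.8)/0.3723 = 8.5127
A = e^8.5127 ≈ 4978 acres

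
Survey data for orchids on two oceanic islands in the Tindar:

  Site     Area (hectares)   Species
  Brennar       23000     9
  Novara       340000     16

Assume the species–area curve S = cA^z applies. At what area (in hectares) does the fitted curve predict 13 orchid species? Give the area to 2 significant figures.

130000 hectares

z = ln(16/9) / ln(340000/23000) = 0.5754 / 2.6935 = 0.2136
c = 9 / 23000^0.2136 = 9 / 8.545 = 1.053
A = (13/1.053)^(1/0.2136) ⇒ ln A = ln(12.34)/0.2136 = 11.7647
A = e^11.7647 ≈ 128628 hectares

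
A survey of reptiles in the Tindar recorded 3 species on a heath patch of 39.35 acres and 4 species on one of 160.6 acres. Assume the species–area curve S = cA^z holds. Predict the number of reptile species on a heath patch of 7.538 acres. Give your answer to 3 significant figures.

2.14

z = ln(4/3) / ln(160.6/39.35) = 0.2877 / 1.4064 = 0.2045
c = 3 / 39.35^0.2045 = 3 / 2.12 = 1.415
S₃ = 1.415 × 7.538^0.2045 = 1.415 × 1.512 ≈ 2.14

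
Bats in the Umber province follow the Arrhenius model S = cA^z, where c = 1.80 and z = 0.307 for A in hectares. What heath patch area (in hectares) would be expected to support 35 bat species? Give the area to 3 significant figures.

15800 hectares

35 = 1.8 × A^0.307  ⇒  A^0.307 = 35/1.8 = 19.44
ln A = ln(19.44) / 0.307 = 2.9676 / 0.307 = 9.6663
A = e^9.6663 ≈ 15777 hectares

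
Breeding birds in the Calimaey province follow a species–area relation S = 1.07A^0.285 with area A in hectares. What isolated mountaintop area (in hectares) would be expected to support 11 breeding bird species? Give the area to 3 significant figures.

3560 hectares

11 = 1.07 × A^0.285  ⇒  A^0.285 = 11/1.07 = 10.28
ln A = ln(10.28) / 0.285 = 2.3302 / 0.285 = 8.1763
A = e^8.1763 ≈ 3556 hectares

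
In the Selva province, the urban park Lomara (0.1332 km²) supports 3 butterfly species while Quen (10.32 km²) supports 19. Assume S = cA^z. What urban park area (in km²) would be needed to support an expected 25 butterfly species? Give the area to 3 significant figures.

z = ln(19/3) / ln(10.32/0.1332) = 1.8458 / 4.3500 = 0.4243
c = 3 / 0.1332^0.4243 = 3 / 0.4251 = 7.057
A = (25/7.057)^(1/0.4243) ⇒ ln A = ln(3.543)/0.4243 = 2.9808
A = e^2.9808 ≈ 19.7 km²

19.7 km²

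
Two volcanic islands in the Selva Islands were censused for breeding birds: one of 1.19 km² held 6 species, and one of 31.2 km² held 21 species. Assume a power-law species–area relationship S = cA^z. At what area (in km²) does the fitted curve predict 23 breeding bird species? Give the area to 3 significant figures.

z = ln(21/6) / ln(31.2/1.19) = 1.2528 / 3.2665 = 0.3835
c = 6 / 1.19^0.3835 = 6 / 1.069 = 5.613
A = (23/5.613)^(1/0.3835) ⇒ ln A = ln(4.098)/0.3835 = 3.6776
A = e^3.6776 ≈ 39.55 km²

39.6 km²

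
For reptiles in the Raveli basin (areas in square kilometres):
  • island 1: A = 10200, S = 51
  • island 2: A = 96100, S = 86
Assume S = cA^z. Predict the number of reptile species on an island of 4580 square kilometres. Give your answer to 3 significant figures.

42.3

z = ln(86/51) / ln(96100/10200) = 0.5225 / 2.2430 = 0.2330
c = 51 / 10200^0.2330 = 51 / 8.587 = 5.939
S₃ = 5.939 × 4580^0.2330 = 5.939 × 7.126 ≈ 42.32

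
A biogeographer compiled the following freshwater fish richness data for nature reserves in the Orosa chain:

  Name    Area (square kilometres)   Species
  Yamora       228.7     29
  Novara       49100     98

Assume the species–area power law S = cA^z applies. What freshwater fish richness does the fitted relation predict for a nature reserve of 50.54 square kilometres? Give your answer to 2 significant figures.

21

z = ln(98/29) / ln(49100/228.7) = 1.2177 / 5.3692 = 0.2268
c = 29 / 228.7^0.2268 = 29 / 3.428 = 8.459
S₃ = 8.459 × 50.54^0.2268 = 8.459 × 2.434 ≈ 20.59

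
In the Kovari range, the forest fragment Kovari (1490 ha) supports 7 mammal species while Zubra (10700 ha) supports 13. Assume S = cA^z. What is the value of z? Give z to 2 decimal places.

0.31

Taking logs: ln S = ln c + z ln A, so z = (ln S₂ − ln S₁)/(ln A₂ − ln A₁).
z = ln(13/7) / ln(10700/1490) = ln(1.857) / ln(7.181) = 0.6190 / 1.9715 = 0.3140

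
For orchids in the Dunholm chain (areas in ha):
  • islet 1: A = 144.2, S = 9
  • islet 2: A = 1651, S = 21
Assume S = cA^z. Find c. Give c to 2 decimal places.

z = ln(S₂/S₁) / ln(A₂/A₁) = ln(21/9) / ln(1651/144.2) = 0.8473 / 2.4379 = 0.3475
c = S₁ / A₁^z = 9 / 144.2^0.3475 = 9 / 5.628 = 1.599

1.60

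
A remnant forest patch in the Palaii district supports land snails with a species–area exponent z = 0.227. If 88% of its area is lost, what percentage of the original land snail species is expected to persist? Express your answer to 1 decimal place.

S_new/S_old = (A_new/A_old)^z = 0.12^0.227
= exp(0.227 × ln 0.12) = exp(0.227 × -2.1203) = exp(-0.4813) ≈ 0.618

61.8%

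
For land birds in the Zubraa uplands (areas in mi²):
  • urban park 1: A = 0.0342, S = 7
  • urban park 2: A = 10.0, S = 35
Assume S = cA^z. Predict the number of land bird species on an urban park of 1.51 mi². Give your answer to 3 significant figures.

z = ln(35/7) / ln(10/0.0342) = 1.6094 / 5.6781 = 0.2834
c = 7 / 0.0342^0.2834 = 7 / 0.3841 = 18.22
S₃ = 18.22 × 1.51^0.2834 = 18.22 × 1.124 ≈ 20.48

20.5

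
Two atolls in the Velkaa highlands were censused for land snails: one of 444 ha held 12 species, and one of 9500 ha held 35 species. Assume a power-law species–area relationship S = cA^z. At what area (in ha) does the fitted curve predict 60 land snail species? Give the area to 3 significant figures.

z = ln(35/12) / ln(9500/444) = 1.0704 / 3.0632 = 0.3494
c = 12 / 444^0.3494 = 12 / 8.416 = 1.426
A = (60/1.426)^(1/0.3494) ⇒ ln A = ln(42.08)/0.3494 = 10.7015
A = e^10.7015 ≈ 44421 ha

44400 ha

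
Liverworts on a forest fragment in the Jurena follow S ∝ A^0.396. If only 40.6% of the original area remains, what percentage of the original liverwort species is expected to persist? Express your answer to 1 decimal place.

S_new/S_old = (A_new/A_old)^z = 0.406^0.396
= exp(0.396 × ln 0.406) = exp(0.396 × -0.9014) = exp(-0.3570) ≈ 0.6998

70.0%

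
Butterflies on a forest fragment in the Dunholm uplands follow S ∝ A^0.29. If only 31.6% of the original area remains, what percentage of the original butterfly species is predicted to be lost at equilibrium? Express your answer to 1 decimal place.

28.4%

S_new/S_old = (A_new/A_old)^z = 0.316^0.29
= exp(0.29 × ln 0.316) = exp(0.29 × -1.1520) = exp(-0.3341) ≈ 0.716
Fraction lost = 1 − 0.716 = 0.284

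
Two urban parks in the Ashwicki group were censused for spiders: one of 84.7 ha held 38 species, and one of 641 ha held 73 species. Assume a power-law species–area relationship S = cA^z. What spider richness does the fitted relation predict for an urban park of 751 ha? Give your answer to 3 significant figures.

76.8

z = ln(73/38) / ln(641/84.7) = 0.6529 / 2.0239 = 0.3226
c = 38 / 84.7^0.3226 = 38 / 4.187 = 9.076
S₃ = 9.076 × 751^0.3226 = 9.076 × 8.465 ≈ 76.83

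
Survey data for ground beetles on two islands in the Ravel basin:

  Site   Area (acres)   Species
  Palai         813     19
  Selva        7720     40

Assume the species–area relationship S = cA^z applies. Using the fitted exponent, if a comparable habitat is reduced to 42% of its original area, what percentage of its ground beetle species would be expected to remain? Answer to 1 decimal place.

75.1%

z = ln(40/19) / ln(7720/813) = 0.7444 / 2.2508 = 0.3307
S_new/S_old = (A_new/A_old)^z = 0.42^0.3307 = exp(0.3307 × -0.8675) = 0.7506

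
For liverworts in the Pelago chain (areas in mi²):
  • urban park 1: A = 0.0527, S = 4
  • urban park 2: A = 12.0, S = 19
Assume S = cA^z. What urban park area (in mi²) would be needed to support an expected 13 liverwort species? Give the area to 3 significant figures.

3.20 mi²

z = ln(19/4) / ln(12/0.0527) = 1.5581 / 5.4280 = 0.2871
c = 4 / 0.0527^0.2871 = 4 / 0.4296 = 9.31
A = (13/9.31)^(1/0.2871) ⇒ ln A = ln(1.396)/0.2871 = 1.1629
A = e^1.1629 ≈ 3.199 mi²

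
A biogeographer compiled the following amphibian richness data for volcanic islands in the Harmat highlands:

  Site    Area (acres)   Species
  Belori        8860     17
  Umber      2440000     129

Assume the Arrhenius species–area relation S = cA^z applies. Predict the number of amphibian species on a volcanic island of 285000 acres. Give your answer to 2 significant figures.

59

z = ln(129/17) / ln(2440000/8860) = 2.0266 / 5.6182 = 0.3607
c = 17 / 8860^0.3607 = 17 / 26.54 = 0.6405
S₃ = 0.6405 × 285000^0.3607 = 0.6405 × 92.83 ≈ 59.46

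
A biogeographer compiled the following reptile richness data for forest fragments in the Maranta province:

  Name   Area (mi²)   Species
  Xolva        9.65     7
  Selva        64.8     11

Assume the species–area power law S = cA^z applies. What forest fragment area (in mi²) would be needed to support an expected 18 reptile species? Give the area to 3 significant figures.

516 mi²

z = ln(11/7) / ln(64.8/9.65) = 0.4520 / 1.9043 = 0.2373
c = 7 / 9.65^0.2373 = 7 / 1.713 = 4.087
A = (18/4.087)^(1/0.2373) ⇒ ln A = ln(4.404)/0.2373 = 6.2463
A = e^6.2463 ≈ 516.1 mi²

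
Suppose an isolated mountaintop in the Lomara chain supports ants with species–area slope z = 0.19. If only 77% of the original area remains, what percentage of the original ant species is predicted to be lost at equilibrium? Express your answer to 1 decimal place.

4.8%

S_new/S_old = (A_new/A_old)^z = 0.77^0.19
= exp(0.19 × ln 0.77) = exp(0.19 × -0.2614) = exp(-0.0497) ≈ 0.9516
Fraction lost = 1 − 0.9516 = 0.04845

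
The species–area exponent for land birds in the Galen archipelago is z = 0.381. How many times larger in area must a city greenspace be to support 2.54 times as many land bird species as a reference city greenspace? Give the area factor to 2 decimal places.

11.55

(A₂/A₁)^0.381 = 2.54, so A₂/A₁ = 2.54^(1/0.381) = 2.54^2.625
ln(A₂/A₁) = ln 2.54 / 0.381 = 0.9322 / 0.381 = 2.4466
A₂/A₁ = e^2.4466 ≈ 11.55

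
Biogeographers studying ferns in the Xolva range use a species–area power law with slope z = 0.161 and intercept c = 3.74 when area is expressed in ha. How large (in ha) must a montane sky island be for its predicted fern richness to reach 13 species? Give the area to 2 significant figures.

13 = 3.74 × A^0.161  ⇒  A^0.161 = 13/3.74 = 3.476
ln A = ln(3.476) / 0.161 = 1.2459 / 0.161 = 7.7383
A = e^7.7383 ≈ 2295 ha

2300 ha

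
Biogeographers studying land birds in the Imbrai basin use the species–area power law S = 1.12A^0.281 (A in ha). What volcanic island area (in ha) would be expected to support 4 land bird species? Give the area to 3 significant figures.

4 = 1.12 × A^0.281  ⇒  A^0.281 = 4/1.12 = 3.571
ln A = ln(3.571) / 0.281 = 1.2730 / 0.281 = 4.5301
A = e^4.5301 ≈ 92.77 ha

92.8 ha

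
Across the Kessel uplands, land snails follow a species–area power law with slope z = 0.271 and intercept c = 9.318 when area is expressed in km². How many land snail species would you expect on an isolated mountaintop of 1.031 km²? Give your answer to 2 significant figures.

S = 9.318 × 1.031^0.271 = 9.318 × 1.008 ≈ 9.395

9.4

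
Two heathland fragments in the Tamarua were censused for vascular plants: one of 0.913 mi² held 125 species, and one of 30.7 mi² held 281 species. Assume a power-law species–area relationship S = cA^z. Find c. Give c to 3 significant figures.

z = ln(S₂/S₁) / ln(A₂/A₁) = ln(281/125) / ln(30.7/0.913) = 0.8100 / 3.5153 = 0.2304
c = S₁ / A₁^z = 125 / 0.913^0.2304 = 125 / 0.9792 = 127.6

128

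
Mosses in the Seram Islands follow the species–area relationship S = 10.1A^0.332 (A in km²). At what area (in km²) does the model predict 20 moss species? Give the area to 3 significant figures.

20 = 10.1 × A^0.332  ⇒  A^0.332 = 20/10.1 = 1.98
ln A = ln(1.98) / 0.332 = 0.6832 / 0.332 = 2.0578
A = e^2.0578 ≈ 7.829 km²

7.83 km²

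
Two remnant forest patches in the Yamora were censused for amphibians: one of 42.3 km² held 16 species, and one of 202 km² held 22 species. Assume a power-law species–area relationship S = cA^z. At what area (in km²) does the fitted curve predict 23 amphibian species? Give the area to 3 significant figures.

z = ln(22/16) / ln(202/42.3) = 0.3185 / 1.5635 = 0.2037
c = 16 / 42.3^0.2037 = 16 / 2.144 = 7.462
A = (23/7.462)^(1/0.2037) ⇒ ln A = ln(3.082)/0.2037 = 5.5265
A = e^5.5265 ≈ 251.3 km²

251 km²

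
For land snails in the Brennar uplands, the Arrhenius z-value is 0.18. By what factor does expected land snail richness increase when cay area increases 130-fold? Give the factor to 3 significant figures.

2.40

S₂/S₁ = (A₂/A₁)^z = 130^0.18
ln(S₂/S₁) = 0.18 × ln 130 = 0.18 × 4.8675 = 0.8762
S₂/S₁ = e^0.8762 ≈ 2.402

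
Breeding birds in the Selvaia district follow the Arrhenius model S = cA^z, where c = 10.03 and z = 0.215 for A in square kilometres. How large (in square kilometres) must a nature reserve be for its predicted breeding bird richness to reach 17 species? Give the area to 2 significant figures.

17 = 10.03 × A^0.215  ⇒  A^0.215 = 17/10.03 = 1.695
ln A = ln(1.695) / 0.215 = 0.5276 / 0.215 = 2.4541
A = e^2.4541 ≈ 11.64 square kilometres

12 square kilometres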